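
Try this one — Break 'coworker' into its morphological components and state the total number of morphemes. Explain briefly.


Step 1: Identify prefix: 'co' (meaning: together)
Step 2: Identify root: 'work'
Step 3: Identify suffix(es): 'er'
Decomposition: co- (prefix: together) + work (root) + -er (suffix: one who)
Total morphemes: 3

3 morphemes (co- (prefix: together) + work (root) + -er (suffix: one who))


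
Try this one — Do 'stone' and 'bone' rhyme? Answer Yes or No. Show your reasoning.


Rime (stressed vowel + following sounds) of 'stone': -one = /oʊn/
Rime of 'bone': -one = /oʊn/
/oʊn/ and /oʊn/ are the same ending sound, so the words rhyme.

Yes


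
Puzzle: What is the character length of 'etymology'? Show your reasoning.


Spell out 'etymology' and number each letter: e(1), t(2), y(3), m(4), o(5), l(6), o(7), g(8), y(9). Total: 9 letters.

9


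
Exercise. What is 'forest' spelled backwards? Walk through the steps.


Reverse 'forest' character by character: 'tserof'.

tserof


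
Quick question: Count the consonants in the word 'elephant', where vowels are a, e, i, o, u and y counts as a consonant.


Consonants in 'elephant': l, p, h, n, t = 5 consonants.

5


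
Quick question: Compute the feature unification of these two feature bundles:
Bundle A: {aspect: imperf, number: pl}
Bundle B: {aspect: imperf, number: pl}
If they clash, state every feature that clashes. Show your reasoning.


Compare features:
aspect: A=imperf vs B=imperf -> unified: imperf
number: A=pl vs B=pl -> unified: pl
No clashes found.

Unified: {aspect: imperf, number: pl}


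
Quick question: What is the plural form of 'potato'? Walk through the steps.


Apply rule: Add -es (consonant + o). 'potato' becomes 'potatoes'.

potatoes


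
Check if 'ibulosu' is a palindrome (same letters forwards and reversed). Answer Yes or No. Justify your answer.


Forward: 'ibulosu'
Reversed: 'usolubi'
They differ.

No


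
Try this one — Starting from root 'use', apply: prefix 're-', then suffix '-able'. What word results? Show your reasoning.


Step 1: Add prefix 're-' to 'use' = 'reuse'
Step 2: Add suffix '-able' to 'reuse' = 'reusable'

reusable


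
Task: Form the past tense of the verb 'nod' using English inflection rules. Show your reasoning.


Apply rule: Double final consonant and add -ed. 'nod' becomes 'nodded'.

nodded


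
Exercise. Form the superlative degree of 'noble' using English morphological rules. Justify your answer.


Apply superlative formation (ends in e: add -st): 'noble' -> 'noblest'.

noblest


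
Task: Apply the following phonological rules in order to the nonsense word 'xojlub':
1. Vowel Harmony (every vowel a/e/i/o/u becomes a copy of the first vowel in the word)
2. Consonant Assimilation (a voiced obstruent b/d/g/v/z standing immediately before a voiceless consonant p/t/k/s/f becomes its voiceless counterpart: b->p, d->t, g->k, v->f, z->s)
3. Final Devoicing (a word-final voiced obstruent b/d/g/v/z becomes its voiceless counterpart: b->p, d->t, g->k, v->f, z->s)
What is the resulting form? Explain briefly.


Starting form: 'xojlub'
Rule 1: Vowel Harmony: all vowels become 'o' (matching first vowel). 'xojlub' -> 'xojlob'
Rule 2: Consonant Assimilation: no voiced obstruent (b/d/g/v/z) stands immediately before a voiceless consonant (p/t/k/s/f). No change.
Rule 3: Final Devoicing: word-final voiced obstruent 'b' becomes voiceless 'p'. 'xojlob' -> 'xojlop'
Final form: 'xojlop'

xojlop


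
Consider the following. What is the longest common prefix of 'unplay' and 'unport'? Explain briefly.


Compare from the start: 3 characters match: 'unp'. Mismatch at position 4: 'l' vs 'o'.

unp


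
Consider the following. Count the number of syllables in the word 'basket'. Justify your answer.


Break 'basket' into syllables: bas-ket -> bas | ket = 2 syllables

2 syllables


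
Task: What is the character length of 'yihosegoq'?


Spell out 'yihosegoq' and number each letter: y(1), i(2), h(3), o(4), s(5), e(6), g(7), o(8), q(9). Total: 9 letters.

9


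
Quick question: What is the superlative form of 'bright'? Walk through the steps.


Apply superlative formation (add -est): 'bright' -> 'brightest'.

brightest


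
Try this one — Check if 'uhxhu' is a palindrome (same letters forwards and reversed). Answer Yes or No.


Forward: 'uhxhu'
Reversed: 'uhxhu'
They are identical.

Yes


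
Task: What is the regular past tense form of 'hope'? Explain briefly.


Apply rule: Add -d (word ends in -e). 'hope' becomes 'hoped'.

hoped


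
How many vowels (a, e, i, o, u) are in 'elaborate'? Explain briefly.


Vowels in 'elaborate': e, a, o, a, e = 5 vowels.

5


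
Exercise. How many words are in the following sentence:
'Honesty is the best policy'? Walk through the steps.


Split into words: Honesty | is | the | best | policy = 5 words.

5


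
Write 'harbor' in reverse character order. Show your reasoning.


Reverse 'harbor' character by character: 'robrah'.

robrah


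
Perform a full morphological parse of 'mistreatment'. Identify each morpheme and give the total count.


Step 1: Identify prefix: 'mis' (meaning: wrongly)
Step 2: Identify root: 'treat'
Step 3: Identify suffix(es): 'ment'
Decomposition: mis- (prefix: wrongly) + treat (root) + -ment (suffix: action/result)
Total morphemes: 3

3 morphemes (mis- (prefix: wrongly) + treat (root) + -ment (suffix: action/result))


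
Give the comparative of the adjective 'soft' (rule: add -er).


Apply comparative formation (add -er): 'soft' -> 'softer'.

softer


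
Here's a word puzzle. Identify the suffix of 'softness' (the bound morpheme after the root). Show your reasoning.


The word 'softness' = 'soft' (root) + '-ness' (suffix). The suffix is '-ness'.

ness


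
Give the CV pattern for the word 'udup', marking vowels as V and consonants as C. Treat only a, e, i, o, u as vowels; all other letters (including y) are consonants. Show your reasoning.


Letter mapping: u = V, d = C, u = V, p = C.

VCVC


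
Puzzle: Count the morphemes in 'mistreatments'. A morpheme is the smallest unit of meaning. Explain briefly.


Decomposition: mis- (prefix) + treat (root) + -ment (suffix) + -s (plural) = 4 morpheme(s)

4 morphemes


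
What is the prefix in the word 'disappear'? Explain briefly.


The word 'disappear' = 'dis' (prefix) + 'appear' (root). The prefix is 'dis'.

dis


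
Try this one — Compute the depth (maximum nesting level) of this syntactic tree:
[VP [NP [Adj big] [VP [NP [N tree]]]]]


Count bracket nesting levels:
'[' at pos 0: depth = 1
'[' at pos 4: depth = 2
'[' at pos 8: depth = 3
'[' at pos 18: depth = 3
'[' at pos 22: depth = 4
'[' at pos 26: depth = 5
Maximum depth reached: 5

5


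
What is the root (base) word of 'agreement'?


Remove suffix '-ment' from 'agreement' to get root 'agree'.

agree


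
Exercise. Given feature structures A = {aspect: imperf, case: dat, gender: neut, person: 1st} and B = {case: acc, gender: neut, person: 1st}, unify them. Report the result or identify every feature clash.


Compare features:
aspect: A=imperf vs B=_ -> unified: imperf
case: A=dat vs B=acc -> CLASH
gender: A=neut vs B=neut -> unified: neut
person: A=1st vs B=1st -> unified: 1st
Clash detected on feature 'case' (dat vs acc); unification fails.

CLASH on 'case' (dat vs acc)


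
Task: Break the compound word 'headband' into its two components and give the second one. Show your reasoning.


Split 'headband' into 'head' + 'band'. The second part is 'band'.

band


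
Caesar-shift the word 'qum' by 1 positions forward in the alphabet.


Shift each letter by 1: q -> r, u -> v, m -> n. Result: 'rvn'.

rvn


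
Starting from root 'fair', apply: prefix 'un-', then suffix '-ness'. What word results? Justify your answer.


Step 1: Add prefix 'un-' to 'fair' = 'unfair'
Step 2: Add suffix '-ness' to 'unfair' = 'unfairness'

unfairness


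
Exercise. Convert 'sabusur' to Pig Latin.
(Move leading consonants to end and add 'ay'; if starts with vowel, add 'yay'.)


'sabusur': move consonant cluster 's' to end and add 'ay': 'abusursay'.

abusursay


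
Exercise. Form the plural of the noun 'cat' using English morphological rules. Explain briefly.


Apply rule: Add -s. 'cat' becomes 'cats'.

cats


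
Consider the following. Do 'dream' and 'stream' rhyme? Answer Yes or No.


Rime (stressed vowel + following sounds) of 'dream': -eam = /iːm/
Rime of 'stream': -eam = /iːm/
/iːm/ and /iːm/ are the same ending sound, so the words rhyme.

Yes


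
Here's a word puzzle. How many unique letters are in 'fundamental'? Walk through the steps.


Unique letters in 'fundamental': {a, d, e, f, l, m, n, t, u} = 9 distinct letters.

9


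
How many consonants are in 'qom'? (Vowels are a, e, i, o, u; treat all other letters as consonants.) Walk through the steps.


Consonants in 'qom': q, m = 2 consonants.

2


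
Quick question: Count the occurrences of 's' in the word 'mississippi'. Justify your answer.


Letter 's' in 'mississippi': found at position(s) 3, 4, 6, 7 = 4 occurrence(s).

4


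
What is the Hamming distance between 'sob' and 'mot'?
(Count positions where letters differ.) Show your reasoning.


Alignment:
Position 1: 's' vs 'm' = DIFFER
Position 2: 'o' vs 'o' = match
Position 3: 'b' vs 't' = DIFFER
Total differences: 2

2


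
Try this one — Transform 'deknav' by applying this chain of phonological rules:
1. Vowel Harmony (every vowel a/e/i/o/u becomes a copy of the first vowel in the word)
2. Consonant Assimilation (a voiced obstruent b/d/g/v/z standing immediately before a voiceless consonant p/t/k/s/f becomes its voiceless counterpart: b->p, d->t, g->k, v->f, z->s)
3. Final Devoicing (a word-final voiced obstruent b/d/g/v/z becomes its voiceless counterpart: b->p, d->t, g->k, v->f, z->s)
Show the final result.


Starting form: 'deknav'
Rule 1: Vowel Harmony: all vowels become 'e' (matching first vowel). 'deknav' -> 'deknev'
Rule 2: Consonant Assimilation: no voiced obstruent (b/d/g/v/z) stands immediately before a voiceless consonant (p/t/k/s/f). No change.
Rule 3: Final Devoicing: word-final voiced obstruent 'v' becomes voiceless 'f'. 'deknev' -> 'deknef'
Final form: 'deknef'

deknef


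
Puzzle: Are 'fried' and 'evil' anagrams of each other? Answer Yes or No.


Sorted letters of 'fried': 'defir'
Sorted letters of 'evil': 'eilv'
They do not match.

No


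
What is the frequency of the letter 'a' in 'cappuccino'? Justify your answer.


Letter 'a' in 'cappuccino': found at position(s) 2 = 1 occurrence(s).

1


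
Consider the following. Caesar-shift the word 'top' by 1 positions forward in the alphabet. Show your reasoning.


Shift each letter by 1: t -> u, o -> p, p -> q. Result: 'upq'.

upq


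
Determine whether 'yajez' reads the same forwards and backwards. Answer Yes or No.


Forward: 'yajez'
Reversed: 'zejay'
They differ.

No


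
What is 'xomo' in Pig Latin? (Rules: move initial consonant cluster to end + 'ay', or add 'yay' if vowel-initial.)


'xomo': move consonant cluster 'x' to end and add 'ay': 'omoxay'.

omoxay


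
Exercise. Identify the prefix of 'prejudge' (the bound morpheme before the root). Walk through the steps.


The word 'prejudge' = 'pre' (prefix) + 'judge' (root). The prefix is 'pre'.

pre


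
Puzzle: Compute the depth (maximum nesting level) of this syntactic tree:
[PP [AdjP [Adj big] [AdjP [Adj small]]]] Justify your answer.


Count bracket nesting levels:
'[' at pos 0: depth = 1
'[' at pos 4: depth = 2
'[' at pos 10: depth = 3
'[' at pos 20: depth = 3
'[' at pos 26: depth = 4
Maximum depth reached: 4

4


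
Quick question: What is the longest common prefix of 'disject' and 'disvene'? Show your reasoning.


Compare from the start: 3 characters match: 'dis'. Mismatch at position 4: 'j' vs 'v'.

dis


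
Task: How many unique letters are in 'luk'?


Unique letters in 'luk': {k, l, u} = 3 distinct letters.

3


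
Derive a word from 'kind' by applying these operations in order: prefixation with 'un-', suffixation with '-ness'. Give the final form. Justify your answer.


Step 1: Add prefix 'un-' to 'kind' = 'unkind'
Step 2: Add suffix '-ness' to 'unkind' = 'unkindness'

unkindness


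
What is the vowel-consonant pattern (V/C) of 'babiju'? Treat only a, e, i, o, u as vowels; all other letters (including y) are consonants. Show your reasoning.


Letter mapping: b = C, a = V, b = C, i = V, j = C, u = V.

CVCVCV


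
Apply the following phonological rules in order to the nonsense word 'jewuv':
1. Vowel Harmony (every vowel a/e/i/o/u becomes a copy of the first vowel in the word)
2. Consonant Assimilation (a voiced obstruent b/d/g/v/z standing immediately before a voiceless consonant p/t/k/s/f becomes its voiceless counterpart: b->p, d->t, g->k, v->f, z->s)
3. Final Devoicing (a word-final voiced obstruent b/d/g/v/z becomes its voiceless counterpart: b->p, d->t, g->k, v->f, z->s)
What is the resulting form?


Starting form: 'jewuv'
Rule 1: Vowel Harmony: all vowels become 'e' (matching first vowel). 'jewuv' -> 'jewev'
Rule 2: Consonant Assimilation: no voiced obstruent (b/d/g/v/z) stands immediately before a voiceless consonant (p/t/k/s/f). No change.
Rule 3: Final Devoicing: word-final voiced obstruent 'v' becomes voiceless 'f'. 'jewev' -> 'jewef'
Final form: 'jewef'

jewef


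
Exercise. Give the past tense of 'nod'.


Apply rule: Double final consonant and add -ed. 'nod' becomes 'nodded'.

nodded


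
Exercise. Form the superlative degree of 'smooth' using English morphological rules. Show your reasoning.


Apply superlative formation (add -est): 'smooth' -> 'smoothest'.

smoothest


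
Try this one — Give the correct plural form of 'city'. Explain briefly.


Apply rule: Change -y to -ies (consonant + y). 'city' becomes 'cities'.

cities


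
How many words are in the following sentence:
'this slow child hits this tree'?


Split into words: this | slow | child | hits | this | tree = 6 words.

6


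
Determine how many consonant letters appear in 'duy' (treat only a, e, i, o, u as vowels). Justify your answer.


Consonants in 'duy': d, y = 2 consonants.

2


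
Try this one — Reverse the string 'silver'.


Reverse 'silver' character by character: 'revlis'.

revlis


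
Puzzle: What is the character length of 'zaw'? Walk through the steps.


Spell out 'zaw' and number each letter: z(1), a(2), w(3). Total: 3 letters.

3


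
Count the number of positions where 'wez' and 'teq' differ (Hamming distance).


Alignment:
Position 1: 'w' vs 't' = DIFFER
Position 2: 'e' vs 'e' = match
Position 3: 'z' vs 'q' = DIFFER
Total differences: 2

2


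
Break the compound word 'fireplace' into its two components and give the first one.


Split 'fireplace' into 'fire' + 'place'. The first part is 'fire'.

fire


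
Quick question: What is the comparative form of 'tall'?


Apply comparative formation (add -er): 'tall' -> 'taller'.

taller


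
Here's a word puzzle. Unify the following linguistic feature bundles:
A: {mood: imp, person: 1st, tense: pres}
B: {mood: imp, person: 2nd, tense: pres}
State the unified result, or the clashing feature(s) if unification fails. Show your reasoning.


Compare features:
mood: A=imp vs B=imp -> unified: imp
person: A=1st vs B=2nd -> CLASH
tense: A=pres vs B=pres -> unified: pres
Clash detected on feature 'person' (1st vs 2nd); unification fails.

CLASH on 'person' (1st vs 2nd)


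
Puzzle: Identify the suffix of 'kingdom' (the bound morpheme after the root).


The word 'kingdom' = 'king' (root) + '-dom' (suffix). The suffix is '-dom'.

dom


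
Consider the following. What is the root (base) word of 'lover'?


Remove suffix '-er' from 'lover' to get root 'love'.

love


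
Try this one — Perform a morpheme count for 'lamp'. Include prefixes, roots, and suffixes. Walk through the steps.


Decomposition: lamp (free morpheme) = 1 morpheme(s)

1 morphemes


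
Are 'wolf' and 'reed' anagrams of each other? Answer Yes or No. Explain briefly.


Sorted letters of 'wolf': 'flow'
Sorted letters of 'reed': 'deer'
They do not match.

No


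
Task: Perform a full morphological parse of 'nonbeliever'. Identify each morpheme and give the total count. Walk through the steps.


Step 1: Identify prefix: 'non' (meaning: not)
Step 2: Identify root: 'believe'
Step 3: Identify suffix(es): 'er'
Decomposition: non- (prefix: not) + believe (root) + -er (suffix: one who)
Total morphemes: 3

3 morphemes (non- (prefix: not) + believe (root) + -er (suffix: one who))


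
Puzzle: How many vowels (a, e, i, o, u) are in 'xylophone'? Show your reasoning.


Vowels in 'xylophone': o, o, e = 3 vowels.

3


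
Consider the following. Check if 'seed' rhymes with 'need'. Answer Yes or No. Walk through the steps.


Rime (stressed vowel + following sounds) of 'seed': -eed = /iːd/
Rime of 'need': -eed = /iːd/
/iːd/ and /iːd/ are the same ending sound, so the words rhyme.

Yes


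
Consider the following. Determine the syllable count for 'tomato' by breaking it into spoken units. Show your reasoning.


Break 'tomato' into syllables: to-ma-to -> to | ma | to = 3 syllables

3 syllables


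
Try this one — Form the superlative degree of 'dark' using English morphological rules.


Apply superlative formation (add -est): 'dark' -> 'darkest'.

darkest


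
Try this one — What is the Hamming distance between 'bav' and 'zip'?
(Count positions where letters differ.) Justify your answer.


Alignment:
Position 1: 'b' vs 'z' = DIFFER
Position 2: 'a' vs 'i' = DIFFER
Position 3: 'v' vs 'p' = DIFFER
Total differences: 3

3


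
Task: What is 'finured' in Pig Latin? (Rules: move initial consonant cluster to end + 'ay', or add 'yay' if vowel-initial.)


'finured': move consonant cluster 'f' to end and add 'ay': 'inuredfay'.

inuredfay


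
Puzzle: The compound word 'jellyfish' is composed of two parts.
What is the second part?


Split 'jellyfish' into 'jelly' + 'fish'. The second part is 'fish'.

fish


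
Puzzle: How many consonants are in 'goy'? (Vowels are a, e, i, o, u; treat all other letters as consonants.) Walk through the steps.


Consonants in 'goy': g, y = 2 consonants.

2


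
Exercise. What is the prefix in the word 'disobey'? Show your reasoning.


The word 'disobey' = 'dis' (prefix) + 'obey' (root). The prefix is 'dis'.

dis


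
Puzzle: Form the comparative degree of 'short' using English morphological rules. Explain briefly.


Apply comparative formation (add -er): 'short' -> 'shorter'.

shorter


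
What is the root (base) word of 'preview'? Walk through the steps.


Remove prefix 'pre' from 'preview' to get root 'view'.

view


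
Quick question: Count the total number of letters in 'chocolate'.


Spell out 'chocolate' and number each letter: c(1), h(2), o(3), c(4), o(5), l(6), a(7), t(8), e(9). Total: 9 letters.

9


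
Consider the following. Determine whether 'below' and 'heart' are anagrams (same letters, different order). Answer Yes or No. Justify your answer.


Sorted letters of 'below': 'below'
Sorted letters of 'heart': 'aehrt'
They do not match.

No


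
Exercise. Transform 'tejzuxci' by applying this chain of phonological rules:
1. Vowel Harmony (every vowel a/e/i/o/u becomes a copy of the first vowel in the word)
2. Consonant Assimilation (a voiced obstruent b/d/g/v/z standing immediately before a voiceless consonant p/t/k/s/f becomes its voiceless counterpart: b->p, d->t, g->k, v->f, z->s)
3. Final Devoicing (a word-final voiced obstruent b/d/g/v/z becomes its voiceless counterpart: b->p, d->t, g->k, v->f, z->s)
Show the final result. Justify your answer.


Starting form: 'tejzuxci'
Rule 1: Vowel Harmony: all vowels become 'e' (matching first vowel). 'tejzuxci' -> 'tejzexce'
Rule 2: Consonant Assimilation: no voiced obstruent (b/d/g/v/z) stands immediately before a voiceless consonant (p/t/k/s/f). No change.
Rule 3: Final Devoicing: the word ends in the vowel 'e', not a consonant. No change.
Final form: 'tejzexce'

tejzexce


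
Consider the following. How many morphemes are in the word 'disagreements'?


Decomposition: dis- (prefix) + agree (root) + -ment (suffix) + -s (plural) = 4 morpheme(s)

4 morphemes


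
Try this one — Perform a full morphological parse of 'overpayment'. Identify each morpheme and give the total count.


Step 1: Identify prefix: 'over' (meaning: excessively)
Step 2: Identify root: 'pay'
Step 3: Identify suffix(es): 'ment'
Decomposition: over- (prefix: excessively) + pay (root) + -ment (suffix: action/result)
Total morphemes: 3

3 morphemes (over- (prefix: excessively) + pay (root) + -ment (suffix: action/result))


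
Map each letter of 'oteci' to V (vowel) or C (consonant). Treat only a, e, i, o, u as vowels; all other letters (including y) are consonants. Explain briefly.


Letter mapping: o = V, t = C, e = V, c = C, i = V.

VCVCV


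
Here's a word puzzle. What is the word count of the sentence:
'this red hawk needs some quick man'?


Split into words: this | red | hawk | needs | some | quick | man = 7 words.

7


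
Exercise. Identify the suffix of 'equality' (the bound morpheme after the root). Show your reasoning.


The word 'equality' = 'equal' (root) + '-ity' (suffix). The suffix is '-ity'.

ity


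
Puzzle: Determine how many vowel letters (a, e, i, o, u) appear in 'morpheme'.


Vowels in 'morpheme': o, e, e = 3 vowels.

3


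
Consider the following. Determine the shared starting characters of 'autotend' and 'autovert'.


Compare from the start: 4 characters match: 'auto'. Mismatch at position 5: 't' vs 'v'.

auto


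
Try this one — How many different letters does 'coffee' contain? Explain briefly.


Unique letters in 'coffee': {c, e, f, o} = 4 distinct letters.

4


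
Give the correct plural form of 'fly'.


Apply rule: Change -y to -ies (consonant + y). 'fly' becomes 'flies'.

flies


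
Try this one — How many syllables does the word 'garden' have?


Break 'garden' into syllables: gar-den -> gar | den = 2 syllables

2 syllables


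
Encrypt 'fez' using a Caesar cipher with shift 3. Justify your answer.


Shift each letter by 3: f -> i, e -> h, z -> c. Result: 'ihc'.

ihc


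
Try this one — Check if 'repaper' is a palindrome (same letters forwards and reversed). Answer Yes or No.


Forward: 'repaper'
Reversed: 'repaper'
They are identical.

Yes


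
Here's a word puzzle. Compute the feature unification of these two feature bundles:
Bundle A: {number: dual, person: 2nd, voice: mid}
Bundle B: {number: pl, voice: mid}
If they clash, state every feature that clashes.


Compare features:
number: A=dual vs B=pl -> CLASH
person: A=2nd vs B=_ -> unified: 2nd
voice: A=mid vs B=mid -> unified: mid
Clash detected on feature 'number' (dual vs pl); unification fails.

CLASH on 'number' (dual vs pl)


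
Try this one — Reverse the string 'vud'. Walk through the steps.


Reverse 'vud' character by character: 'duv'.

duv


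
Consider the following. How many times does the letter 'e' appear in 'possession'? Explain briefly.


Letter 'e' in 'possession': found at position(s) 5 = 1 occurrence(s).

1


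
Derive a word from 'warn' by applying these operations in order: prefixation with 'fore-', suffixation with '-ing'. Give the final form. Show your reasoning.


Step 1: Add prefix 'fore-' to 'warn' = 'forewarn'
Step 2: Add suffix '-ing' to 'forewarn' = 'forewarning'

forewarning


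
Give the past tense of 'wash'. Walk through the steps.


Apply rule: Add -ed. 'wash' becomes 'washed'.

washed


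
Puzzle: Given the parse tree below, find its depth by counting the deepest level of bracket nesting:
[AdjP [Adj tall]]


Count bracket nesting levels:
'[' at pos 0: depth = 1
'[' at pos 6: depth = 2
Maximum depth reached: 2

2


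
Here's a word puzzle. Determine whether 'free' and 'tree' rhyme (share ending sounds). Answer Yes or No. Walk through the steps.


Rime (stressed vowel + following sounds) of 'free': -ee = /iː/
Rime of 'tree': -ee = /iː/
/iː/ and /iː/ are the same ending sound, so the words rhyme.

Yes


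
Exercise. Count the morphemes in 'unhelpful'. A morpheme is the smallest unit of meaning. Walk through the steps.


Decomposition: un- (prefix) + help (root) + -ful (suffix) = 3 morpheme(s)

3 morphemes


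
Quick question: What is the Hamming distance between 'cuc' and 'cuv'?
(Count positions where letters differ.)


Alignment:
Position 1: 'c' vs 'c' = match
Position 2: 'u' vs 'u' = match
Position 3: 'c' vs 'v' = DIFFER
Total differences: 1

1


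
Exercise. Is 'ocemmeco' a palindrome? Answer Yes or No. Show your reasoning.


Forward: 'ocemmeco'
Reversed: 'ocemmeco'
They are identical.

Yes


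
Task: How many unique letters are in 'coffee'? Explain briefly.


Unique letters in 'coffee': {c, e, f, o} = 4 distinct letters.

4


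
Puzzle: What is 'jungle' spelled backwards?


Reverse 'jungle' character by character: 'elgnuj'.

elgnuj


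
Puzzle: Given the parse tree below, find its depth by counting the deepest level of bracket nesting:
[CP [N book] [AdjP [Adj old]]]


Count bracket nesting levels:
'[' at pos 0: depth = 1
'[' at pos 4: depth = 2
'[' at pos 13: depth = 2
'[' at pos 19: depth = 3
Maximum depth reached: 3

3


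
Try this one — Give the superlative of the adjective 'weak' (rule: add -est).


Apply superlative formation (add -est): 'weak' -> 'weakest'.

weakest


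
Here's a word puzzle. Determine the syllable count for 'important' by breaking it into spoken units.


Break 'important' into syllables: im-por-tant -> im | por | tant = 3 syllables

3 syllables


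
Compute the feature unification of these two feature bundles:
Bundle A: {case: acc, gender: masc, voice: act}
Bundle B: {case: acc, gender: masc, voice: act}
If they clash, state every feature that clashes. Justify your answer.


Compare features:
case: A=acc vs B=acc -> unified: acc
gender: A=masc vs B=masc -> unified: masc
voice: A=act vs B=act -> unified: act
No clashes found.

Unified: {case: acc, gender: masc, voice: act}


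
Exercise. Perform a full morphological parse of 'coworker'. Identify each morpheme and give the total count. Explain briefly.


Step 1: Identify prefix: 'co' (meaning: together)
Step 2: Identify root: 'work'
Step 3: Identify suffix(es): 'er'
Decomposition: co- (prefix: together) + work (root) + -er (suffix: one who)
Total morphemes: 3

3 morphemes (co- (prefix: together) + work (root) + -er (suffix: one who))


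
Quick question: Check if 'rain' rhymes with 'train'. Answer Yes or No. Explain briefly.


Rime (stressed vowel + following sounds) of 'rain': -ain = /eɪn/
Rime of 'train': -ain = /eɪn/
/eɪn/ and /eɪn/ are the same ending sound, so the words rhyme.

Yes


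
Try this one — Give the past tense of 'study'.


Apply rule: Change -y to -ied. 'study' becomes 'studied'.

studied


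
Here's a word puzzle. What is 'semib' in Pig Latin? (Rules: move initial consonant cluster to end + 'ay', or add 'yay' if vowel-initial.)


'semib': move consonant cluster 's' to end and add 'ay': 'emibsay'.

emibsay


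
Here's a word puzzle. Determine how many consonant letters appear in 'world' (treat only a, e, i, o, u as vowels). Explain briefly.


Consonants in 'world': w, r, l, d = 4 consonants.

4


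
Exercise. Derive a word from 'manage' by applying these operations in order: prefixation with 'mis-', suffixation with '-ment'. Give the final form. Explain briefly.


Step 1: Add prefix 'mis-' to 'manage' = 'mismanage'
Step 2: Add suffix '-ment' to 'mismanage' = 'mismanagement'

mismanagement


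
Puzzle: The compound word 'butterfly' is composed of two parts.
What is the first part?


Split 'butterfly' into 'butter' + 'fly'. The first part is 'butter'.

butter


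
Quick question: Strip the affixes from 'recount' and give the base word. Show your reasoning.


Remove prefix 're' from 'recount' to get root 'count'.

count


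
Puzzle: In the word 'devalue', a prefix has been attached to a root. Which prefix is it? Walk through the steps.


The word 'devalue' = 'de' (prefix) + 'value' (root). The prefix is 'de'.

de


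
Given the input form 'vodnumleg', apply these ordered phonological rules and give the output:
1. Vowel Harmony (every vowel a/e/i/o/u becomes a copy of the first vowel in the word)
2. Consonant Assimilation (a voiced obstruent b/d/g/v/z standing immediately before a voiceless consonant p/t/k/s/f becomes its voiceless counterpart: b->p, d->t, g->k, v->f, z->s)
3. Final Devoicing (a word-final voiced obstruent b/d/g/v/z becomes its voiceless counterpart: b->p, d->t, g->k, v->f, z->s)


Starting form: 'vodnumleg'
Rule 1: Vowel Harmony: all vowels become 'o' (matching first vowel). 'vodnumleg' -> 'vodnomlog'
Rule 2: Consonant Assimilation: no voiced obstruent (b/d/g/v/z) stands immediately before a voiceless consonant (p/t/k/s/f). No change.
Rule 3: Final Devoicing: word-final voiced obstruent 'g' becomes voiceless 'k'. 'vodnomlog' -> 'vodnomlok'
Final form: 'vodnomlok'

vodnomlok


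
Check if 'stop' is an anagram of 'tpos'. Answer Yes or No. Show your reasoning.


Sorted letters of 'stop': 'opst'
Sorted letters of 'tpos': 'opst'
They match.

Yes


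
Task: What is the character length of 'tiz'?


Spell out 'tiz' and number each letter: t(1), i(2), z(3). Total: 3 letters.

3


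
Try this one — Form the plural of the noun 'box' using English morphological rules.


Apply rule: Add -es (sibilant/fricative ending). 'box' becomes 'boxes'.

boxes


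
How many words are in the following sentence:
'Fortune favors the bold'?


Split into words: Fortune | favors | the | bold = 4 words.

4


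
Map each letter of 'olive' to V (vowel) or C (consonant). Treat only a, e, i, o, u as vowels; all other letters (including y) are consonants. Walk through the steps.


Letter mapping: o = V, l = C, i = V, v = C, e = V.

VCVCV


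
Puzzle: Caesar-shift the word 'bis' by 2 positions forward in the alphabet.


Shift each letter by 2: b -> d, i -> k, s -> u. Result: 'dku'.

dku


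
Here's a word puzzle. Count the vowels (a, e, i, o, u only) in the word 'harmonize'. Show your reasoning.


Vowels in 'harmonize': a, o, i, e = 4 vowels.

4


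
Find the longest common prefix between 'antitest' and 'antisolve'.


Compare from the start: 4 characters match: 'anti'. Mismatch at position 5: 't' vs 's'.

anti


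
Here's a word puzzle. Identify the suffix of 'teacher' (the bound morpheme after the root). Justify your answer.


The word 'teacher' = 'teach' (root) + '-er' (suffix). The suffix is '-er'.

er


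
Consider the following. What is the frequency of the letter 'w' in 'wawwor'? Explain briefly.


Letter 'w' in 'wawwor': found at position(s) 1, 3, 4 = 3 occurrence(s).

3


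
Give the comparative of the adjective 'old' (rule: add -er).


Apply comparative formation (add -er): 'old' -> 'older'.

older


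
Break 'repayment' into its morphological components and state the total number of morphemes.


Step 1: Identify prefix: 're' (meaning: again)
Step 2: Identify root: 'pay'
Step 3: Identify suffix(es): 'ment'
Decomposition: re- (prefix: again) + pay (root) + -ment (suffix: action/result)
Total morphemes: 3

3 morphemes (re- (prefix: again) + pay (root) + -ment (suffix: action/result))


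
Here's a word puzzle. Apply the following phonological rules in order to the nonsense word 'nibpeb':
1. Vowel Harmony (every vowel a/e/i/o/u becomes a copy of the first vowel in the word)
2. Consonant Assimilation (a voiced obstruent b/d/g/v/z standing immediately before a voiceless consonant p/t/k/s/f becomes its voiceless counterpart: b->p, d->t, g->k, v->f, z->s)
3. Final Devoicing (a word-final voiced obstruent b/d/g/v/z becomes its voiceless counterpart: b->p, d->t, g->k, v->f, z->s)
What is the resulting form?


Starting form: 'nibpeb'
Rule 1: Vowel Harmony: all vowels become 'i' (matching first vowel). 'nibpeb' -> 'nibpib'
Rule 2: Consonant Assimilation: voiced obstruent before voiceless consonant becomes voiceless ('bp' -> 'pp'). 'nibpib' -> 'nippib'
Rule 3: Final Devoicing: word-final voiced obstruent 'b' becomes voiceless 'p'. 'nippib' -> 'nippip'
Final form: 'nippip'

nippip


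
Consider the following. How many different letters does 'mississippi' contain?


Unique letters in 'mississippi': {i, m, p, s} = 4 distinct letters.

4


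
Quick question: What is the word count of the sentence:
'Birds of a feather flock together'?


Split into words: Birds | of | a | feather | flock | together = 6 words.

6


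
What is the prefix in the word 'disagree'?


The word 'disagree' = 'dis' (prefix) + 'agree' (root). The prefix is 'dis'.

dis


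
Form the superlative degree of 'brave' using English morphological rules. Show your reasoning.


Apply superlative formation (ends in e: add -st): 'brave' -> 'bravest'.

bravest


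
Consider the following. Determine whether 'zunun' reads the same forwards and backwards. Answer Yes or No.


Forward: 'zunun'
Reversed: 'nunuz'
They differ.

No


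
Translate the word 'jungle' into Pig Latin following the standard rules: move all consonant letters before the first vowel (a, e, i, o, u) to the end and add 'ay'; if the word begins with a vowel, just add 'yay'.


'jungle': move consonant cluster 'j' to end and add 'ay': 'unglejay'.

unglejay


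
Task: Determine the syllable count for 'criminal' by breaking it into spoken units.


Break 'criminal' into syllables: crim-i-nal -> crim | i | nal = 3 syllables

3 syllables


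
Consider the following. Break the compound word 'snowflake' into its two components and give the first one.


Split 'snowflake' into 'snow' + 'flake'. The first part is 'snow'.

snow


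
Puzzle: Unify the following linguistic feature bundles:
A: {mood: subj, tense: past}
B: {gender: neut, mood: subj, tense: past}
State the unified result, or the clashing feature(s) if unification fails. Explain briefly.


Compare features:
gender: A=_ vs B=neut -> unified: neut
mood: A=subj vs B=subj -> unified: subj
tense: A=past vs B=past -> unified: past
No clashes found.

Unified: {gender: neut, mood: subj, tense: past}


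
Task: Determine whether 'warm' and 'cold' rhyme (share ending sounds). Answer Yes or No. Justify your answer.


Rime (stressed vowel + following sounds) of 'warm': -arm = /ɔːrm/
Rime of 'cold': -old = /oʊld/
/ɔːrm/ and /oʊld/ are different ending sounds, so the words do not rhyme.

No


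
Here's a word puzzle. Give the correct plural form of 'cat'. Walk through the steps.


Apply rule: Add -s. 'cat' becomes 'cats'.

cats


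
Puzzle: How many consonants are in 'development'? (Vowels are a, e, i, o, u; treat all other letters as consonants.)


Consonants in 'development': d, v, l, p, m, n, t = 7 consonants.

7


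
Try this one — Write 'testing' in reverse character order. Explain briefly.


Reverse 'testing' character by character: 'gnitset'.

gnitset


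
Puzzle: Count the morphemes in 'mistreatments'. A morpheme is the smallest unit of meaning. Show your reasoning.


Decomposition: mis- (prefix) + treat (root) + -ment (suffix) + -s (plural) = 4 morpheme(s)

4 morphemes


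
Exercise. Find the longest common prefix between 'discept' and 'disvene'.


Compare from the start: 3 characters match: 'dis'. Mismatch at position 4: 'c' vs 'v'.

dis


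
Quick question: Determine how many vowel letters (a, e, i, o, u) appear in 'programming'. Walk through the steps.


Vowels in 'programming': o, a, i = 3 vowels.

3


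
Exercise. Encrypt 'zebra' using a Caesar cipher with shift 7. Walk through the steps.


Shift each letter by 7: z -> g, e -> l, b -> i, r -> y, a -> h. Result: 'gliyh'.

gliyh


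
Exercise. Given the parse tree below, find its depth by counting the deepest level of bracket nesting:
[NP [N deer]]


Count bracket nesting levels:
'[' at pos 0: depth = 1
'[' at pos 4: depth = 2
Maximum depth reached: 2

2


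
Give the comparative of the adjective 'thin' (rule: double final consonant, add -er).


Apply comparative formation (double final consonant, add -er): 'thin' -> 'thinner'.

thinner


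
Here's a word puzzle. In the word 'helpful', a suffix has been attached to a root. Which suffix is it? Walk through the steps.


The word 'helpful' = 'help' (root) + '-ful' (suffix). The suffix is '-ful'.

ful


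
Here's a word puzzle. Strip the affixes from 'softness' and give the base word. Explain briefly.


Remove suffix '-ness' from 'softness' to get root 'soft'.

soft


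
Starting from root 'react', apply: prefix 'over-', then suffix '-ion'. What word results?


Step 1: Add prefix 'over-' to 'react' = 'overreact'
Step 2: Add suffix '-ion' to 'overreact' = 'overreaction'

overreaction


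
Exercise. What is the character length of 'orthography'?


Spell out 'orthography' and number each letter: o(1), r(2), t(3), h(4), o(5), g(6), r(7), a(8), p(9), h(10), y(11). Total: 11 letters.

11


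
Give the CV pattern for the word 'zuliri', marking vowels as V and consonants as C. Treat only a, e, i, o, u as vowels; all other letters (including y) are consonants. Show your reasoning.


Letter mapping: z = C, u = V, l = C, i = V, r = C, i = V.

CVCVCV


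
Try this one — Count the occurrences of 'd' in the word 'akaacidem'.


Letter 'd' in 'akaacidem': found at position(s) 7 = 1 occurrence(s).

1


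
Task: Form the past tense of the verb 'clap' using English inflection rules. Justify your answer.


Apply rule: Double final consonant and add -ed. 'clap' becomes 'clapped'.

clapped


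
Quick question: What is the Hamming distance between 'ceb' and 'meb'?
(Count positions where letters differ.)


Alignment:
Position 1: 'c' vs 'm' = DIFFER
Position 2: 'e' vs 'e' = match
Position 3: 'b' vs 'b' = match
Total differences: 1

1


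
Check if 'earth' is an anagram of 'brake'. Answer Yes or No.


Sorted letters of 'earth': 'aehrt'
Sorted letters of 'brake': 'abekr'
They do not match.

No


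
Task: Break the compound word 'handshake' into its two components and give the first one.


Split 'handshake' into 'hand' + 'shake'. The first part is 'hand'.

hand


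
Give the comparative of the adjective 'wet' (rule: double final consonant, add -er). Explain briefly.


Apply comparative formation (double final consonant, add -er): 'wet' -> 'wetter'.

wetter


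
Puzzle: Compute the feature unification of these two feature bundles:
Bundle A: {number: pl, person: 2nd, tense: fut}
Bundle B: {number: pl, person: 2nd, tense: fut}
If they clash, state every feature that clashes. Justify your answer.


Compare features:
number: A=pl vs B=pl -> unified: pl
person: A=2nd vs B=2nd -> unified: 2nd
tense: A=fut vs B=fut -> unified: fut
No clashes found.

Unified: {number: pl, person: 2nd, tense: fut}


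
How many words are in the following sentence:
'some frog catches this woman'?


Split into words: some | frog | catches | this | woman = 5 words.

5


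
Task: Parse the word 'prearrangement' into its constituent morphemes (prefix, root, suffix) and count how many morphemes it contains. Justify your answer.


Step 1: Identify prefix: 'pre' (meaning: before)
Step 2: Identify root: 'arrange'
Step 3: Identify suffix(es): 'ment'
Decomposition: pre- (prefix: before) + arrange (root) + -ment (suffix: action/result)
Total morphemes: 3

3 morphemes (pre- (prefix: before) + arrange (root) + -ment (suffix: action/result))
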